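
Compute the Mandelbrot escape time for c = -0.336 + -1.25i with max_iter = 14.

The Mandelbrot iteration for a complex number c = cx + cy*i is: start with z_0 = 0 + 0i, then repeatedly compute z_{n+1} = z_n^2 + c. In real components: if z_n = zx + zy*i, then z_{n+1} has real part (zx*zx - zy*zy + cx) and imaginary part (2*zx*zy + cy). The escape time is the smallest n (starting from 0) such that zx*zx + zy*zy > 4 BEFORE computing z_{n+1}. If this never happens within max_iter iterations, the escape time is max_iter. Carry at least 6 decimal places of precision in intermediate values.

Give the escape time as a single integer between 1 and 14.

z_0 = 0 + 0i, c = -0.3360 + -1.2500i
Iter 1: z = -0.3360 + -1.2500i, |z|^2 = 1.6754
Iter 2: z = -1.7856 + -0.4100i, |z|^2 = 3.3565
Iter 3: z = 2.6843 + 0.2142i, |z|^2 = 7.2512
Escaped at iteration 3

Answer: 3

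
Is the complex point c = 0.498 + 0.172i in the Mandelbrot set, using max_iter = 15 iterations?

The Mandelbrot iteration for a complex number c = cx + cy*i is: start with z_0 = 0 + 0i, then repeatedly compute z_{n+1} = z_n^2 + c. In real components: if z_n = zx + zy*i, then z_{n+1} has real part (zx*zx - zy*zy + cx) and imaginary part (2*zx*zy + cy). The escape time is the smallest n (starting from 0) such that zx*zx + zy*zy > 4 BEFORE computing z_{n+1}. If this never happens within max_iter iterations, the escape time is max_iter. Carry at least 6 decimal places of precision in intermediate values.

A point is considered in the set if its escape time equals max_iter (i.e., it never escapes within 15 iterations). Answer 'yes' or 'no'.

z_0 = 0 + 0i, c = 0.4980 + 0.1720i
Iter 1: z = 0.4980 + 0.1720i, |z|^2 = 0.2776
Iter 2: z = 0.7164 + 0.3433i, |z|^2 = 0.6311
Iter 3: z = 0.8934 + 0.6639i, |z|^2 = 1.2389
Iter 4: z = 0.8554 + 1.3583i, |z|^2 = 2.5766
Iter 5: z = -0.6152 + 2.4957i, |z|^2 = 6.6068
Escaped at iteration 5

Answer: no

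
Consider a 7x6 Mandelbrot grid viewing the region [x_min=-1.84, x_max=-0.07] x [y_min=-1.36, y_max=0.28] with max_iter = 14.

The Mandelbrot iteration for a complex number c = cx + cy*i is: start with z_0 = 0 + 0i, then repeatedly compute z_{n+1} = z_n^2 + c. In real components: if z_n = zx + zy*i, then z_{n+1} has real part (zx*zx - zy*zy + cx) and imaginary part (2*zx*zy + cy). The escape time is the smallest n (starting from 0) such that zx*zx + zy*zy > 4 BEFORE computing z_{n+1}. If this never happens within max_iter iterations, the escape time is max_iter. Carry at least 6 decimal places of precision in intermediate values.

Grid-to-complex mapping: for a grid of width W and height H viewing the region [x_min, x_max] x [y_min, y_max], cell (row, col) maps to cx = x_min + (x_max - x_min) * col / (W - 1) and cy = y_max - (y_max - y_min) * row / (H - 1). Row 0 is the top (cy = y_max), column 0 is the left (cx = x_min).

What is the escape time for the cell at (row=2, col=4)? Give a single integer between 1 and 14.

z_0 = 0 + 0i, c = -0.6600 + -0.3760i
Iter 1: z = -0.6600 + -0.3760i, |z|^2 = 0.5770
Iter 2: z = -0.3658 + 0.1203i, |z|^2 = 0.1483
Iter 3: z = -0.5407 + -0.4640i, |z|^2 = 0.5077
Iter 4: z = -0.5830 + 0.1258i, |z|^2 = 0.3557
Iter 5: z = -0.3360 + -0.5227i, |z|^2 = 0.3860
Iter 6: z = -0.8203 + -0.0248i, |z|^2 = 0.6735
Iter 7: z = 0.0123 + -0.3353i, |z|^2 = 0.1126
Iter 8: z = -0.7723 + -0.3842i, |z|^2 = 0.7440
Iter 9: z = -0.2112 + 0.2174i, |z|^2 = 0.0919
Iter 10: z = -0.6627 + -0.4679i, |z|^2 = 0.6580
Iter 11: z = -0.4398 + 0.2441i, |z|^2 = 0.2530
Iter 12: z = -0.5262 + -0.5907i, |z|^2 = 0.6257
Iter 13: z = -0.7320 + 0.2456i, |z|^2 = 0.5962

Answer: 14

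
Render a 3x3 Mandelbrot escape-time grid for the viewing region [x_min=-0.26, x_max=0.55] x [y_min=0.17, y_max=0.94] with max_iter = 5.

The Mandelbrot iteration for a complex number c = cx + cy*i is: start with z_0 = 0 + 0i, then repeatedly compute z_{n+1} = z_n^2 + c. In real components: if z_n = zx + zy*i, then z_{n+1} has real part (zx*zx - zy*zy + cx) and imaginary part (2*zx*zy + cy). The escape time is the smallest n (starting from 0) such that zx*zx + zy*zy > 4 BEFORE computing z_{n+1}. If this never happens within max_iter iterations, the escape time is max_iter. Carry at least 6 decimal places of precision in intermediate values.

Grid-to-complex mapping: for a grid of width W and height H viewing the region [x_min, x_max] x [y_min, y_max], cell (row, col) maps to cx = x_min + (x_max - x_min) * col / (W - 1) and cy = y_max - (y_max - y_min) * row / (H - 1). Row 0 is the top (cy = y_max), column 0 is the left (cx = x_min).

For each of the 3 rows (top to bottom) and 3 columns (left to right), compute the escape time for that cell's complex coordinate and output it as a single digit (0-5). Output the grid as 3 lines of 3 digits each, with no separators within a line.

Answer: 543
554
554

Derivation:
(row=0, col=0): c = -0.2600 + 0.9400i → escape time 5
(row=0, col=1): c = 0.1450 + 0.9400i → escape time 4
(row=0, col=2): c = 0.5500 + 0.9400i → escape time 3
(row=1, col=0): c = -0.2600 + 0.5550i → escape time 5
(row=1, col=1): c = 0.1450 + 0.5550i → escape time 5
(row=1, col=2): c = 0.5500 + 0.5550i → escape time 4
(row=2, col=0): c = -0.2600 + 0.1700i → escape time 5
(row=2, col=1): c = 0.1450 + 0.1700i → escape time 5
(row=2, col=2): c = 0.5500 + 0.1700i → escape time 4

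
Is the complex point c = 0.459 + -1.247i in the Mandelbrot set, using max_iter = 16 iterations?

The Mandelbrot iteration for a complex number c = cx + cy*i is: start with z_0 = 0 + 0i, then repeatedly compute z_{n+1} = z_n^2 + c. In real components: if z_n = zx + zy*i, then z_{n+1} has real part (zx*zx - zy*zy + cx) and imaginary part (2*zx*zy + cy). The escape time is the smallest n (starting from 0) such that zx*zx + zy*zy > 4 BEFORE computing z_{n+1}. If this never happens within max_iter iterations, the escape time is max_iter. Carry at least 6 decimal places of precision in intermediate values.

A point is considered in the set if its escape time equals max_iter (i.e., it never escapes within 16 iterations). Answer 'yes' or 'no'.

Answer: no

Derivation:
z_0 = 0 + 0i, c = 0.4590 + -1.2470i
Iter 1: z = 0.4590 + -1.2470i, |z|^2 = 1.7657
Iter 2: z = -0.8853 + -2.3917i, |z|^2 = 6.5043
Escaped at iteration 2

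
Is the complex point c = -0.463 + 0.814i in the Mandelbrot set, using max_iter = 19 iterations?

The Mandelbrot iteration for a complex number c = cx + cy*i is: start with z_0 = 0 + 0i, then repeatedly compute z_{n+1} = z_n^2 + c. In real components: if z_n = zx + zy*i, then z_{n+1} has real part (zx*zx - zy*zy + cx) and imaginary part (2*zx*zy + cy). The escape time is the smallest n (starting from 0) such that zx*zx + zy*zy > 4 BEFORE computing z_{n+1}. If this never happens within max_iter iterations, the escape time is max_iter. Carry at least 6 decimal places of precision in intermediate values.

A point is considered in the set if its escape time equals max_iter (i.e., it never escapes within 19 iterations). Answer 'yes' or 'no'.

Answer: no

Derivation:
z_0 = 0 + 0i, c = -0.4630 + 0.8140i
Iter 1: z = -0.4630 + 0.8140i, |z|^2 = 0.8770
Iter 2: z = -0.9112 + 0.0602i, |z|^2 = 0.8340
Iter 3: z = 0.3637 + 0.7042i, |z|^2 = 0.6282
Iter 4: z = -0.8266 + 1.3263i, |z|^2 = 2.4423
Iter 5: z = -1.5386 + -1.3787i, |z|^2 = 4.2682
Escaped at iteration 5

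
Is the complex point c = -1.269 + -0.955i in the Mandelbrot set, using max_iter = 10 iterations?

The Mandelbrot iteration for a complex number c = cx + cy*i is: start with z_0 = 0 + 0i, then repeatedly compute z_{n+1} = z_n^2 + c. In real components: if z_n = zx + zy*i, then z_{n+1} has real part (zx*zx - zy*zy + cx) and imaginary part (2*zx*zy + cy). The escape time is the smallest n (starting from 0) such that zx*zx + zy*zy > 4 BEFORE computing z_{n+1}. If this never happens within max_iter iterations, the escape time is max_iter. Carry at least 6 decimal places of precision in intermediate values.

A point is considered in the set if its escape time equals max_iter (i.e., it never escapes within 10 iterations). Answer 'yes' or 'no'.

z_0 = 0 + 0i, c = -1.2690 + -0.9550i
Iter 1: z = -1.2690 + -0.9550i, |z|^2 = 2.5224
Iter 2: z = -0.5707 + 1.4688i, |z|^2 = 2.4830
Iter 3: z = -3.1007 + -2.6314i, |z|^2 = 16.5384
Escaped at iteration 3

Answer: no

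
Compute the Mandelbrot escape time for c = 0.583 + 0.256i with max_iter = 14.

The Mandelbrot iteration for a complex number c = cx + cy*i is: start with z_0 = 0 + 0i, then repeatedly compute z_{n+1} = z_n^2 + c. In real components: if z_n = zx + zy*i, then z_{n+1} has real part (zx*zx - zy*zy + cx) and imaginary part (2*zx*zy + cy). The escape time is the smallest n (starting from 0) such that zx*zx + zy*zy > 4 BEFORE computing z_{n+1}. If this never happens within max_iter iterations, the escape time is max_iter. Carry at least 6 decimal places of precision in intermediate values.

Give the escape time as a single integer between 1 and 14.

z_0 = 0 + 0i, c = 0.5830 + 0.2560i
Iter 1: z = 0.5830 + 0.2560i, |z|^2 = 0.4054
Iter 2: z = 0.8574 + 0.5545i, |z|^2 = 1.0425
Iter 3: z = 1.0106 + 1.2068i, |z|^2 = 2.4776
Iter 4: z = 0.1479 + 2.6952i, |z|^2 = 7.2857
Escaped at iteration 4

Answer: 4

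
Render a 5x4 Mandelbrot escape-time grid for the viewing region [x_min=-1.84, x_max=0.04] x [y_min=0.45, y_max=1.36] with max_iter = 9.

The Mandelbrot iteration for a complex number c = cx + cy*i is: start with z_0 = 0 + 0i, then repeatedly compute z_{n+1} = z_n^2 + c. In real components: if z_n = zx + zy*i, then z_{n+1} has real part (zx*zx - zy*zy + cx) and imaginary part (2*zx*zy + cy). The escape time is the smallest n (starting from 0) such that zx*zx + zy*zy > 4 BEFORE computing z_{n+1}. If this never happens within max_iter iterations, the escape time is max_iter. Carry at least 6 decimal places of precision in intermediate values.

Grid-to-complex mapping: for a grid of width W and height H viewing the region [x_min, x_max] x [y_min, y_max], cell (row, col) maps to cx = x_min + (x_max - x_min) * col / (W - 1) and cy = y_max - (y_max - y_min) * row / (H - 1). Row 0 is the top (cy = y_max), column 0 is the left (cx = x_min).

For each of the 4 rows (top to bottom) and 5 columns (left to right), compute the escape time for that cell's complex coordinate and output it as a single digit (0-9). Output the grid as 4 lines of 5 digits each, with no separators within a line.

Answer: 12222
13344
23469
34699

Derivation:
(row=0, col=0): c = -1.8400 + 1.3600i → escape time 1
(row=0, col=1): c = -1.3700 + 1.3600i → escape time 2
(row=0, col=2): c = -0.9000 + 1.3600i → escape time 2
(row=0, col=3): c = -0.4300 + 1.3600i → escape time 2
(row=0, col=4): c = 0.0400 + 1.3600i → escape time 2
(row=1, col=0): c = -1.8400 + 1.0567i → escape time 1
(row=1, col=1): c = -1.3700 + 1.0567i → escape time 3
(row=1, col=2): c = -0.9000 + 1.0567i → escape time 3
(row=1, col=3): c = -0.4300 + 1.0567i → escape time 4
(row=1, col=4): c = 0.0400 + 1.0567i → escape time 4
(row=2, col=0): c = -1.8400 + 0.7533i → escape time 2
(row=2, col=1): c = -1.3700 + 0.7533i → escape time 3
(row=2, col=2): c = -0.9000 + 0.7533i → escape time 4
(row=2, col=3): c = -0.4300 + 0.7533i → escape time 6
(row=2, col=4): c = 0.0400 + 0.7533i → escape time 9
(row=3, col=0): c = -1.8400 + 0.4500i → escape time 3
(row=3, col=1): c = -1.3700 + 0.4500i → escape time 4
(row=3, col=2): c = -0.9000 + 0.4500i → escape time 6
(row=3, col=3): c = -0.4300 + 0.4500i → escape time 9
(row=3, col=4): c = 0.0400 + 0.4500i → escape time 9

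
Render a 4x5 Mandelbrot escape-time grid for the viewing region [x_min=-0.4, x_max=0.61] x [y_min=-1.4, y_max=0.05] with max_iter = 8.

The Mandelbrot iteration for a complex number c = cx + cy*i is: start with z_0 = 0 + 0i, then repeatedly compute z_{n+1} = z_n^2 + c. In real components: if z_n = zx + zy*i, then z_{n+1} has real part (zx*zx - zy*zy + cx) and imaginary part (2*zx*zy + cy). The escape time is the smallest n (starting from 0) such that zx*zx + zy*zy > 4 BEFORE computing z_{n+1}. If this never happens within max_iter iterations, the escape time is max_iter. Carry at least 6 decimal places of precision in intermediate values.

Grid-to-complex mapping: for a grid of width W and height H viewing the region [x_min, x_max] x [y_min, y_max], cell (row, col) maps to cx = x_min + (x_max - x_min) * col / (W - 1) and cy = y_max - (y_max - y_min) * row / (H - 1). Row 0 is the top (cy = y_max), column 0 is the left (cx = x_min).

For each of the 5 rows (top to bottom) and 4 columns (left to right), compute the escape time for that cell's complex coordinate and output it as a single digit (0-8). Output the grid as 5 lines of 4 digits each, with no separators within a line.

(row=0, col=0): c = -0.4000 + 0.0500i → escape time 8
(row=0, col=1): c = -0.0633 + 0.0500i → escape time 8
(row=0, col=2): c = 0.2733 + 0.0500i → escape time 8
(row=0, col=3): c = 0.6100 + 0.0500i → escape time 4
(row=1, col=0): c = -0.4000 + -0.3125i → escape time 8
(row=1, col=1): c = -0.0633 + -0.3125i → escape time 8
(row=1, col=2): c = 0.2733 + -0.3125i → escape time 8
(row=1, col=3): c = 0.6100 + -0.3125i → escape time 4
(row=2, col=0): c = -0.4000 + -0.6750i → escape time 8
(row=2, col=1): c = -0.0633 + -0.6750i → escape time 8
(row=2, col=2): c = 0.2733 + -0.6750i → escape time 7
(row=2, col=3): c = 0.6100 + -0.6750i → escape time 3
(row=3, col=0): c = -0.4000 + -1.0375i → escape time 4
(row=3, col=1): c = -0.0633 + -1.0375i → escape time 6
(row=3, col=2): c = 0.2733 + -1.0375i → escape time 3
(row=3, col=3): c = 0.6100 + -1.0375i → escape time 2
(row=4, col=0): c = -0.4000 + -1.4000i → escape time 2
(row=4, col=1): c = -0.0633 + -1.4000i → escape time 2
(row=4, col=2): c = 0.2733 + -1.4000i → escape time 2
(row=4, col=3): c = 0.6100 + -1.4000i → escape time 2

Answer: 8884
8884
8873
4632
2222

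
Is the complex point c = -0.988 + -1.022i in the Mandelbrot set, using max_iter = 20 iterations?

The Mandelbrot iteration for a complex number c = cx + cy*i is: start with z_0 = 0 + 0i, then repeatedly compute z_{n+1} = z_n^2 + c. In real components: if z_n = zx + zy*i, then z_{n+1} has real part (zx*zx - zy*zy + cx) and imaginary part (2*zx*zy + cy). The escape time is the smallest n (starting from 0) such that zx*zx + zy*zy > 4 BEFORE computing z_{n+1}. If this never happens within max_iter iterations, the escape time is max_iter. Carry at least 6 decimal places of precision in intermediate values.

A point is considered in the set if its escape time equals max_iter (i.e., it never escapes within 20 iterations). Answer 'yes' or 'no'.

Answer: no

Derivation:
z_0 = 0 + 0i, c = -0.9880 + -1.0220i
Iter 1: z = -0.9880 + -1.0220i, |z|^2 = 2.0206
Iter 2: z = -1.0563 + 0.9975i, |z|^2 = 2.1108
Iter 3: z = -0.8671 + -3.1293i, |z|^2 = 10.5446
Escaped at iteration 3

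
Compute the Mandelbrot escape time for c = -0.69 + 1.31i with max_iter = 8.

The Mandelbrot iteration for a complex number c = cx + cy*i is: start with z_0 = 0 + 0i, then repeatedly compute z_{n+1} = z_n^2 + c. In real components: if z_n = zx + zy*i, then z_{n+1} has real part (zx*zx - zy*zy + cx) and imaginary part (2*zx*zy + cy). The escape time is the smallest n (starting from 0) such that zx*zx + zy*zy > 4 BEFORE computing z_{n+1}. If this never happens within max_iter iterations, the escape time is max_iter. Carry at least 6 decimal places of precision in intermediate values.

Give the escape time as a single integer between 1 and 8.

Answer: 3

Derivation:
z_0 = 0 + 0i, c = -0.6900 + 1.3100i
Iter 1: z = -0.6900 + 1.3100i, |z|^2 = 2.1922
Iter 2: z = -1.9300 + -0.4978i, |z|^2 = 3.9727
Iter 3: z = 2.7871 + 3.2315i, |z|^2 = 18.2105
Escaped at iteration 3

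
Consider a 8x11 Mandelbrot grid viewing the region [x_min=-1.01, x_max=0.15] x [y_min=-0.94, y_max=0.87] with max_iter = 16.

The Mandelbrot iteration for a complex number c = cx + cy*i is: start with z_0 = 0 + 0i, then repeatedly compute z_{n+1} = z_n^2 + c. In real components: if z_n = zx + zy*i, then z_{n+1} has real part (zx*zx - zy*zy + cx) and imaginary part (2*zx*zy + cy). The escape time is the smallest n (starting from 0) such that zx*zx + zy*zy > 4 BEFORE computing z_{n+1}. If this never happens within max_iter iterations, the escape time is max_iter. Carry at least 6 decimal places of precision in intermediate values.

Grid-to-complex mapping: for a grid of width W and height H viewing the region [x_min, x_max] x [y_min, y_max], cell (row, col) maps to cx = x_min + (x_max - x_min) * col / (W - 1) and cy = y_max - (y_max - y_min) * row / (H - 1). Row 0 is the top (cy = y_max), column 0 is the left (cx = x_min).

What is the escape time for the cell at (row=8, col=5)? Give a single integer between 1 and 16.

Answer: 16

Derivation:
z_0 = 0 + 0i, c = -0.1814 + -0.5780i
Iter 1: z = -0.1814 + -0.5780i, |z|^2 = 0.3670
Iter 2: z = -0.4826 + -0.3683i, |z|^2 = 0.3685
Iter 3: z = -0.0842 + -0.2225i, |z|^2 = 0.0566
Iter 4: z = -0.2239 + -0.5405i, |z|^2 = 0.3423
Iter 5: z = -0.4235 + -0.3360i, |z|^2 = 0.2922
Iter 6: z = -0.1150 + -0.2934i, |z|^2 = 0.0993
Iter 7: z = -0.2543 + -0.5105i, |z|^2 = 0.3253
Iter 8: z = -0.3774 + -0.3183i, |z|^2 = 0.2438
Iter 9: z = -0.1403 + -0.3377i, |z|^2 = 0.1338
Iter 10: z = -0.2758 + -0.4832i, |z|^2 = 0.3096
Iter 11: z = -0.3389 + -0.3115i, |z|^2 = 0.2118
Iter 12: z = -0.1636 + -0.3669i, |z|^2 = 0.1614
Iter 13: z = -0.2893 + -0.4579i, |z|^2 = 0.2934
Iter 14: z = -0.3074 + -0.3130i, |z|^2 = 0.1925
Iter 15: z = -0.1849 + -0.3855i, |z|^2 = 0.1828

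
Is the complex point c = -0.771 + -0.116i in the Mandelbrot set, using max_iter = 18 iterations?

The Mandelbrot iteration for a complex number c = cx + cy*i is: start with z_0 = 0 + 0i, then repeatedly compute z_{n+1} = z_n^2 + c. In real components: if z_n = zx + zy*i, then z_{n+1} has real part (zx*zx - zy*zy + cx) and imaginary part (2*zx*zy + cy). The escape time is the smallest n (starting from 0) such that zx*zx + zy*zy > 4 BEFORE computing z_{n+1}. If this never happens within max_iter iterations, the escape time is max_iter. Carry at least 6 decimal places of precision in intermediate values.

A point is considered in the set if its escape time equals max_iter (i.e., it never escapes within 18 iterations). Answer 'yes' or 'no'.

z_0 = 0 + 0i, c = -0.7710 + -0.1160i
Iter 1: z = -0.7710 + -0.1160i, |z|^2 = 0.6079
Iter 2: z = -0.1900 + 0.0629i, |z|^2 = 0.0401
Iter 3: z = -0.7388 + -0.1399i, |z|^2 = 0.5655
Iter 4: z = -0.2447 + 0.0907i, |z|^2 = 0.0681
Iter 5: z = -0.7194 + -0.1604i, |z|^2 = 0.5432
Iter 6: z = -0.2792 + 0.1148i, |z|^2 = 0.0911
Iter 7: z = -0.7062 + -0.1801i, |z|^2 = 0.5311
Iter 8: z = -0.3047 + 0.1384i, |z|^2 = 0.1120
Iter 9: z = -0.6973 + -0.2003i, |z|^2 = 0.5263
Iter 10: z = -0.3249 + 0.1634i, |z|^2 = 0.1323
Iter 11: z = -0.6921 + -0.2222i, |z|^2 = 0.5284
Iter 12: z = -0.3413 + 0.1915i, |z|^2 = 0.1532
Iter 13: z = -0.6912 + -0.2467i, |z|^2 = 0.5386
Iter 14: z = -0.3542 + 0.2251i, |z|^2 = 0.1761
Iter 15: z = -0.6962 + -0.2754i, |z|^2 = 0.5606
Iter 16: z = -0.3621 + 0.2675i, |z|^2 = 0.2027
Iter 17: z = -0.7114 + -0.3098i, |z|^2 = 0.6021
Did not escape in 18 iterations → in set

Answer: yes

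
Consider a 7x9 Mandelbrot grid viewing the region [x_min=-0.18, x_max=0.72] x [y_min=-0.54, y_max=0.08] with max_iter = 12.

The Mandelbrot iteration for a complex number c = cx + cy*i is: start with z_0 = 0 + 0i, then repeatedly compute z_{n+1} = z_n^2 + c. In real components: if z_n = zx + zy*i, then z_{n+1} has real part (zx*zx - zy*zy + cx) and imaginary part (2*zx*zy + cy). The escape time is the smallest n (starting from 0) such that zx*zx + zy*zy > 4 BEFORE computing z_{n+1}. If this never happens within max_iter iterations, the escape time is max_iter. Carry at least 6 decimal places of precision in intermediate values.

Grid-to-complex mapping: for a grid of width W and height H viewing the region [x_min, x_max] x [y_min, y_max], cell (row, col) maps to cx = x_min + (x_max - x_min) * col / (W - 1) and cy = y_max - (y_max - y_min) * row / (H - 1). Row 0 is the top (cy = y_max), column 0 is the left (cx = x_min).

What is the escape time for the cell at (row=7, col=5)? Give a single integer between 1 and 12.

z_0 = 0 + 0i, c = 0.5700 + -0.4625i
Iter 1: z = 0.5700 + -0.4625i, |z|^2 = 0.5388
Iter 2: z = 0.6810 + -0.9897i, |z|^2 = 1.4434
Iter 3: z = 0.0541 + -1.8105i, |z|^2 = 3.2809
Iter 4: z = -2.7051 + -0.6586i, |z|^2 = 7.7512
Escaped at iteration 4

Answer: 4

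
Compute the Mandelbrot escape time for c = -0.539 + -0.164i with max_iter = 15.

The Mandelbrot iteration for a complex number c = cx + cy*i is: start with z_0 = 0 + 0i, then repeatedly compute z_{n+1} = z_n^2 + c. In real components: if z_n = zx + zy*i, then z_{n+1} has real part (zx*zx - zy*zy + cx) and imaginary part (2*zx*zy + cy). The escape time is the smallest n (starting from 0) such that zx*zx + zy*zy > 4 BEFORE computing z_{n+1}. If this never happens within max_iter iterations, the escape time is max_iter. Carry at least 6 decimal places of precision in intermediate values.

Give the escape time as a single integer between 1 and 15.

Answer: 15

Derivation:
z_0 = 0 + 0i, c = -0.5390 + -0.1640i
Iter 1: z = -0.5390 + -0.1640i, |z|^2 = 0.3174
Iter 2: z = -0.2754 + 0.0128i, |z|^2 = 0.0760
Iter 3: z = -0.4633 + -0.1710i, |z|^2 = 0.2439
Iter 4: z = -0.3536 + -0.0055i, |z|^2 = 0.1250
Iter 5: z = -0.4140 + -0.1601i, |z|^2 = 0.1970
Iter 6: z = -0.3932 + -0.0314i, |z|^2 = 0.1556
Iter 7: z = -0.3854 + -0.1393i, |z|^2 = 0.1679
Iter 8: z = -0.4099 + -0.0566i, |z|^2 = 0.1712
Iter 9: z = -0.3742 + -0.1176i, |z|^2 = 0.1538
Iter 10: z = -0.4128 + -0.0760i, |z|^2 = 0.1762
Iter 11: z = -0.3744 + -0.1012i, |z|^2 = 0.1504
Iter 12: z = -0.4091 + -0.0882i, |z|^2 = 0.1751
Iter 13: z = -0.3794 + -0.0918i, |z|^2 = 0.1524
Iter 14: z = -0.4035 + -0.0943i, |z|^2 = 0.1717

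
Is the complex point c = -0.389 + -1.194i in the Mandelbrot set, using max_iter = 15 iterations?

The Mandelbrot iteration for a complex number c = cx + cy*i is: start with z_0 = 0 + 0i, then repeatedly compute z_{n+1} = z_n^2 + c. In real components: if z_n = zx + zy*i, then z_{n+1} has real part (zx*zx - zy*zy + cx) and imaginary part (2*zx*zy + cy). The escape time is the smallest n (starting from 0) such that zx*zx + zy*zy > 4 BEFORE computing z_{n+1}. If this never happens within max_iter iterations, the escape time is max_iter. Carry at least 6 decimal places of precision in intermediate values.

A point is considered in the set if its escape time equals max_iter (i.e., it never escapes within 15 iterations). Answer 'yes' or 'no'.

z_0 = 0 + 0i, c = -0.3890 + -1.1940i
Iter 1: z = -0.3890 + -1.1940i, |z|^2 = 1.5770
Iter 2: z = -1.6633 + -0.2651i, |z|^2 = 2.8369
Iter 3: z = 2.3074 + -0.3122i, |z|^2 = 5.4214
Escaped at iteration 3

Answer: no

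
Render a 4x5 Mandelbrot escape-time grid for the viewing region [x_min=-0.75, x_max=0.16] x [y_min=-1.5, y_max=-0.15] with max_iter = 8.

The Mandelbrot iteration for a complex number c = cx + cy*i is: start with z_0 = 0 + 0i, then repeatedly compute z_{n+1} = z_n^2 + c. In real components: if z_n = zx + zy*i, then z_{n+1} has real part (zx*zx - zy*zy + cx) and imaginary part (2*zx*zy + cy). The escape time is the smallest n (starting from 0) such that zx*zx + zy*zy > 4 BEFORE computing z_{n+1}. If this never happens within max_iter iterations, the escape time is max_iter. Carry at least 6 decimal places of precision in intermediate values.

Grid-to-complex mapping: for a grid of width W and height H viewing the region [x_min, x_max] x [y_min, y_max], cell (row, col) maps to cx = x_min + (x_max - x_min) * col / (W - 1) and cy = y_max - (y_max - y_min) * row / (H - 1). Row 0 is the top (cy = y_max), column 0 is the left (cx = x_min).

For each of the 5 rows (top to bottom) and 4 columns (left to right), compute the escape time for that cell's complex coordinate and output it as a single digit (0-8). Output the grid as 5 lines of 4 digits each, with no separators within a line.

Answer: 8888
7888
4585
3343
2222

Derivation:
(row=0, col=0): c = -0.7500 + -0.1500i → escape time 8
(row=0, col=1): c = -0.4467 + -0.1500i → escape time 8
(row=0, col=2): c = -0.1433 + -0.1500i → escape time 8
(row=0, col=3): c = 0.1600 + -0.1500i → escape time 8
(row=1, col=0): c = -0.7500 + -0.4875i → escape time 7
(row=1, col=1): c = -0.4467 + -0.4875i → escape time 8
(row=1, col=2): c = -0.1433 + -0.4875i → escape time 8
(row=1, col=3): c = 0.1600 + -0.4875i → escape time 8
(row=2, col=0): c = -0.7500 + -0.8250i → escape time 4
(row=2, col=1): c = -0.4467 + -0.8250i → escape time 5
(row=2, col=2): c = -0.1433 + -0.8250i → escape time 8
(row=2, col=3): c = 0.1600 + -0.8250i → escape time 5
(row=3, col=0): c = -0.7500 + -1.1625i → escape time 3
(row=3, col=1): c = -0.4467 + -1.1625i → escape time 3
(row=3, col=2): c = -0.1433 + -1.1625i → escape time 4
(row=3, col=3): c = 0.1600 + -1.1625i → escape time 3
(row=4, col=0): c = -0.7500 + -1.5000i → escape time 2
(row=4, col=1): c = -0.4467 + -1.5000i → escape time 2
(row=4, col=2): c = -0.1433 + -1.5000i → escape time 2
(row=4, col=3): c = 0.1600 + -1.5000i → escape time 2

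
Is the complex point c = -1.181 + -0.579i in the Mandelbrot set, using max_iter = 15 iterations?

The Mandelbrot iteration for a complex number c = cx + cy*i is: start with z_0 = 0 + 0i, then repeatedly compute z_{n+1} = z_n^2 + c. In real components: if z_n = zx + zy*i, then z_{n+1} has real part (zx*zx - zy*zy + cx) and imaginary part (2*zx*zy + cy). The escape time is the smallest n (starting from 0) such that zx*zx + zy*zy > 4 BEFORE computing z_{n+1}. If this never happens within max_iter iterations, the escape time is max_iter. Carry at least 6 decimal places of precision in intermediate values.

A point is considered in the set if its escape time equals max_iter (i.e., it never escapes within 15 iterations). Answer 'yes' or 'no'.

Answer: no

Derivation:
z_0 = 0 + 0i, c = -1.1810 + -0.5790i
Iter 1: z = -1.1810 + -0.5790i, |z|^2 = 1.7300
Iter 2: z = -0.1215 + 0.7886i, |z|^2 = 0.6366
Iter 3: z = -1.7881 + -0.7706i, |z|^2 = 3.7912
Iter 4: z = 1.4226 + 2.1769i, |z|^2 = 6.7625
Escaped at iteration 4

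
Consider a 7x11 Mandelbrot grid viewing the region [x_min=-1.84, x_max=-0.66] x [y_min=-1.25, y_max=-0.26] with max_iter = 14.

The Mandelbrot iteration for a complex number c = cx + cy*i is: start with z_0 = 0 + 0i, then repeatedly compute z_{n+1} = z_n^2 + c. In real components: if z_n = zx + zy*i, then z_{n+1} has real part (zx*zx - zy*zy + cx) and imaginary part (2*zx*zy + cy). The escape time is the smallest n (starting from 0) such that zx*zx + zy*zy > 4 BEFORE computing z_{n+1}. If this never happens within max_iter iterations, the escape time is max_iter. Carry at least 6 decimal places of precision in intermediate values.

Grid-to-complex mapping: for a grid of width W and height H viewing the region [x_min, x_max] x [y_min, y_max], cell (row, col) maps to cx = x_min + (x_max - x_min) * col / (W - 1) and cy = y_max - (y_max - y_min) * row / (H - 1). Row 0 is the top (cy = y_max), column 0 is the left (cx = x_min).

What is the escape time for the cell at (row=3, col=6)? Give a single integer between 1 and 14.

Answer: 8

Derivation:
z_0 = 0 + 0i, c = -0.6600 + -0.5570i
Iter 1: z = -0.6600 + -0.5570i, |z|^2 = 0.7458
Iter 2: z = -0.5346 + 0.1782i, |z|^2 = 0.3176
Iter 3: z = -0.4059 + -0.7476i, |z|^2 = 0.7237
Iter 4: z = -1.0541 + 0.0499i, |z|^2 = 1.1137
Iter 5: z = 0.4487 + -0.6623i, |z|^2 = 0.6399
Iter 6: z = -0.8973 + -1.1513i, |z|^2 = 2.1305
Iter 7: z = -1.1804 + 1.5090i, |z|^2 = 3.6704
Iter 8: z = -1.5438 + -4.1194i, |z|^2 = 19.3526
Escaped at iteration 8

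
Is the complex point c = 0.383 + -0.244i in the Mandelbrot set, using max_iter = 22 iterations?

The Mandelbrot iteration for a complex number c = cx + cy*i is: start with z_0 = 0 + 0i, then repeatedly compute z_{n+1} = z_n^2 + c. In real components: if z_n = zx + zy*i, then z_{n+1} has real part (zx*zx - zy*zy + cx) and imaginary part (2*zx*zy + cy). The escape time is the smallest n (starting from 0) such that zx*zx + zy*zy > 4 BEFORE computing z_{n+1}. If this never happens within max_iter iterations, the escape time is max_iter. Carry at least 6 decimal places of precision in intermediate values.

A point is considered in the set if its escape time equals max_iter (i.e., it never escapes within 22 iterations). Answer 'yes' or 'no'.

Answer: yes

Derivation:
z_0 = 0 + 0i, c = 0.3830 + -0.2440i
Iter 1: z = 0.3830 + -0.2440i, |z|^2 = 0.2062
Iter 2: z = 0.4702 + -0.4309i, |z|^2 = 0.4067
Iter 3: z = 0.4184 + -0.6492i, |z|^2 = 0.5965
Iter 4: z = 0.1366 + -0.7872i, |z|^2 = 0.6383
Iter 5: z = -0.2180 + -0.4590i, |z|^2 = 0.2583
Iter 6: z = 0.2198 + -0.0438i, |z|^2 = 0.0502
Iter 7: z = 0.4294 + -0.2633i, |z|^2 = 0.2537
Iter 8: z = 0.4981 + -0.4701i, |z|^2 = 0.4691
Iter 9: z = 0.4101 + -0.7123i, |z|^2 = 0.6755
Iter 10: z = 0.0438 + -0.8282i, |z|^2 = 0.6878
Iter 11: z = -0.3010 + -0.3166i, |z|^2 = 0.1908
Iter 12: z = 0.3733 + -0.0534i, |z|^2 = 0.1422
Iter 13: z = 0.5195 + -0.2839i, |z|^2 = 0.3505
Iter 14: z = 0.5723 + -0.5390i, |z|^2 = 0.6180
Iter 15: z = 0.4200 + -0.8609i, |z|^2 = 0.9176
Iter 16: z = -0.1818 + -0.9672i, |z|^2 = 0.9686
Iter 17: z = -0.5195 + 0.1077i, |z|^2 = 0.2815
Iter 18: z = 0.6413 + -0.3559i, |z|^2 = 0.5379
Iter 19: z = 0.6676 + -0.7004i, |z|^2 = 0.9363
Iter 20: z = 0.3381 + -1.1792i, |z|^2 = 1.5049
Iter 21: z = -0.8932 + -1.0415i, |z|^2 = 1.8824
Did not escape in 22 iterations → in set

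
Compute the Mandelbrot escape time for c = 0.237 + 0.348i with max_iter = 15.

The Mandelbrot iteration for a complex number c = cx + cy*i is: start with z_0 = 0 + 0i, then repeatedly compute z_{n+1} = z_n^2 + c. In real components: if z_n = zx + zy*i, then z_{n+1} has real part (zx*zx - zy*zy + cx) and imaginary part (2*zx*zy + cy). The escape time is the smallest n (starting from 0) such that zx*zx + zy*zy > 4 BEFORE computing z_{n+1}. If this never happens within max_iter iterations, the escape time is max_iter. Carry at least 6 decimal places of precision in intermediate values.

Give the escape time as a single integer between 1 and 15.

z_0 = 0 + 0i, c = 0.2370 + 0.3480i
Iter 1: z = 0.2370 + 0.3480i, |z|^2 = 0.1773
Iter 2: z = 0.1721 + 0.5130i, |z|^2 = 0.2927
Iter 3: z = 0.0035 + 0.5245i, |z|^2 = 0.2751
Iter 4: z = -0.0381 + 0.3517i, |z|^2 = 0.1251
Iter 5: z = 0.1148 + 0.3212i, |z|^2 = 0.1163
Iter 6: z = 0.1470 + 0.4217i, |z|^2 = 0.1995
Iter 7: z = 0.0807 + 0.4720i, |z|^2 = 0.2293
Iter 8: z = 0.0207 + 0.4242i, |z|^2 = 0.1804
Iter 9: z = 0.0575 + 0.3656i, |z|^2 = 0.1370
Iter 10: z = 0.1066 + 0.3900i, |z|^2 = 0.1635
Iter 11: z = 0.0963 + 0.4312i, |z|^2 = 0.1952
Iter 12: z = 0.0603 + 0.4310i, |z|^2 = 0.1894
Iter 13: z = 0.0549 + 0.4000i, |z|^2 = 0.1630
Iter 14: z = 0.0800 + 0.3919i, |z|^2 = 0.1600

Answer: 15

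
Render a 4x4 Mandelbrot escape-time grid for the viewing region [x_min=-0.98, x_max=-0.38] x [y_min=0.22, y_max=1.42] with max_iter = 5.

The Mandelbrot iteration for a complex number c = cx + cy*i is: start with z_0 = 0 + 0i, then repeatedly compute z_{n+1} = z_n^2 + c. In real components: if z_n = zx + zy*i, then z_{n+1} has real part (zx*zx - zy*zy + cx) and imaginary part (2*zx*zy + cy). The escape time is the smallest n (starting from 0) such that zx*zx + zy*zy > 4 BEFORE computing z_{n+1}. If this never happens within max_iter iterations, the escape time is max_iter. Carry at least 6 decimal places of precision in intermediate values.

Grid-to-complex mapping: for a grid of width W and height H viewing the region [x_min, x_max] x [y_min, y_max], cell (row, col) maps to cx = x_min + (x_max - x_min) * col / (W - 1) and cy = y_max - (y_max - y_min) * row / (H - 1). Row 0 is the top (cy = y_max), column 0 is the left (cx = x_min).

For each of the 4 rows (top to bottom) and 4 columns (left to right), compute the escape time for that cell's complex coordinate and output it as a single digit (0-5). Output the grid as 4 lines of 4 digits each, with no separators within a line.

Answer: 2222
3344
4555
5555

Derivation:
(row=0, col=0): c = -0.9800 + 1.4200i → escape time 2
(row=0, col=1): c = -0.7800 + 1.4200i → escape time 2
(row=0, col=2): c = -0.5800 + 1.4200i → escape time 2
(row=0, col=3): c = -0.3800 + 1.4200i → escape time 2
(row=1, col=0): c = -0.9800 + 1.0200i → escape time 3
(row=1, col=1): c = -0.7800 + 1.0200i → escape time 3
(row=1, col=2): c = -0.5800 + 1.0200i → escape time 4
(row=1, col=3): c = -0.3800 + 1.0200i → escape time 4
(row=2, col=0): c = -0.9800 + 0.6200i → escape time 4
(row=2, col=1): c = -0.7800 + 0.6200i → escape time 5
(row=2, col=2): c = -0.5800 + 0.6200i → escape time 5
(row=2, col=3): c = -0.3800 + 0.6200i → escape time 5
(row=3, col=0): c = -0.9800 + 0.2200i → escape time 5
(row=3, col=1): c = -0.7800 + 0.2200i → escape time 5
(row=3, col=2): c = -0.5800 + 0.2200i → escape time 5
(row=3, col=3): c = -0.3800 + 0.2200i → escape time 5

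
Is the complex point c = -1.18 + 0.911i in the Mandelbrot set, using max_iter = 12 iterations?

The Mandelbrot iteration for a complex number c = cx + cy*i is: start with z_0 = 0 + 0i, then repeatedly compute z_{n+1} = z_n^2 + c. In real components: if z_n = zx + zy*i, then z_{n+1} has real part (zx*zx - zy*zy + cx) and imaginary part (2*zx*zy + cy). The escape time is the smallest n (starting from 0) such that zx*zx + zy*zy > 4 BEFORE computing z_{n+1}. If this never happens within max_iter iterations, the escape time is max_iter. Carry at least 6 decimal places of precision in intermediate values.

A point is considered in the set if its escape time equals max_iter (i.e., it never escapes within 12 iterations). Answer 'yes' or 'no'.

z_0 = 0 + 0i, c = -1.1800 + 0.9110i
Iter 1: z = -1.1800 + 0.9110i, |z|^2 = 2.2223
Iter 2: z = -0.6175 + -1.2390i, |z|^2 = 1.9164
Iter 3: z = -2.3337 + 2.4412i, |z|^2 = 11.4054
Escaped at iteration 3

Answer: no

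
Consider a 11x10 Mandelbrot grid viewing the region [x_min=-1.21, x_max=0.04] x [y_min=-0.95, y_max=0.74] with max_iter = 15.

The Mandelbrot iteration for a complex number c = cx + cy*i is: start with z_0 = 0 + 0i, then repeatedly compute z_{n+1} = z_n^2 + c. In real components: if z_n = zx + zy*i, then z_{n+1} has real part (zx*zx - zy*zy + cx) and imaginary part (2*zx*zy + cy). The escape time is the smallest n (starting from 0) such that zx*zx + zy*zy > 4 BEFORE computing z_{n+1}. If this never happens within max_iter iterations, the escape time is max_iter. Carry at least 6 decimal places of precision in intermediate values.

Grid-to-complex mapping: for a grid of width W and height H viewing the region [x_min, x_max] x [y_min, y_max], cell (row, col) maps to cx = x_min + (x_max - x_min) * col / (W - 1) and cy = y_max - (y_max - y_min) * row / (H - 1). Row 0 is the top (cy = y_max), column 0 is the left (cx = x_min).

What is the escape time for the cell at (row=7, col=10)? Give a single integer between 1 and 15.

Answer: 15

Derivation:
z_0 = 0 + 0i, c = 0.0400 + -0.5744i
Iter 1: z = 0.0400 + -0.5744i, |z|^2 = 0.3316
Iter 2: z = -0.2884 + -0.6204i, |z|^2 = 0.4681
Iter 3: z = -0.2617 + -0.2166i, |z|^2 = 0.1154
Iter 4: z = 0.0616 + -0.4611i, |z|^2 = 0.2164
Iter 5: z = -0.1688 + -0.6312i, |z|^2 = 0.4269
Iter 6: z = -0.3300 + -0.3614i, |z|^2 = 0.2395
Iter 7: z = 0.0183 + -0.3360i, |z|^2 = 0.1132
Iter 8: z = -0.0725 + -0.5867i, |z|^2 = 0.3495
Iter 9: z = -0.2990 + -0.4893i, |z|^2 = 0.3288
Iter 10: z = -0.1100 + -0.2818i, |z|^2 = 0.0915
Iter 11: z = -0.0273 + -0.5124i, |z|^2 = 0.2633
Iter 12: z = -0.2218 + -0.5464i, |z|^2 = 0.3478
Iter 13: z = -0.2094 + -0.3320i, |z|^2 = 0.1541
Iter 14: z = -0.0264 + -0.4354i, |z|^2 = 0.1903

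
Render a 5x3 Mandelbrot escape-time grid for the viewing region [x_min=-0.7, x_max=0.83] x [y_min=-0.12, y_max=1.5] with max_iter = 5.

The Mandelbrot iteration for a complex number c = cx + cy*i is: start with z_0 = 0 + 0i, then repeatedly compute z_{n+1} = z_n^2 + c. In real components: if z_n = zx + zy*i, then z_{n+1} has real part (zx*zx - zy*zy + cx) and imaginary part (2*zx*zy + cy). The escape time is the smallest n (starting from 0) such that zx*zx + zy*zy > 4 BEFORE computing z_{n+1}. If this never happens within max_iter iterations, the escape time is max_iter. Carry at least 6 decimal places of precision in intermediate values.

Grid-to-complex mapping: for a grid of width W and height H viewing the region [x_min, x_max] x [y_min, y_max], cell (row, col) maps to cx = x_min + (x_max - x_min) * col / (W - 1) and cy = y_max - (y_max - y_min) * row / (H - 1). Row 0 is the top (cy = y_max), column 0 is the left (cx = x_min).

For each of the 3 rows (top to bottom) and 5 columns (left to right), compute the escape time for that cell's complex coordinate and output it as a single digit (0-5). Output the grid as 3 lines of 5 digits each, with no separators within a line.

(row=0, col=0): c = -0.7000 + 1.5000i → escape time 2
(row=0, col=1): c = -0.3175 + 1.5000i → escape time 2
(row=0, col=2): c = 0.0650 + 1.5000i → escape time 2
(row=0, col=3): c = 0.4475 + 1.5000i → escape time 2
(row=0, col=4): c = 0.8300 + 1.5000i → escape time 2
(row=1, col=0): c = -0.7000 + 0.6900i → escape time 5
(row=1, col=1): c = -0.3175 + 0.6900i → escape time 5
(row=1, col=2): c = 0.0650 + 0.6900i → escape time 5
(row=1, col=3): c = 0.4475 + 0.6900i → escape time 4
(row=1, col=4): c = 0.8300 + 0.6900i → escape time 2
(row=2, col=0): c = -0.7000 + -0.1200i → escape time 5
(row=2, col=1): c = -0.3175 + -0.1200i → escape time 5
(row=2, col=2): c = 0.0650 + -0.1200i → escape time 5
(row=2, col=3): c = 0.4475 + -0.1200i → escape time 5
(row=2, col=4): c = 0.8300 + -0.1200i → escape time 3

Answer: 22222
55542
55553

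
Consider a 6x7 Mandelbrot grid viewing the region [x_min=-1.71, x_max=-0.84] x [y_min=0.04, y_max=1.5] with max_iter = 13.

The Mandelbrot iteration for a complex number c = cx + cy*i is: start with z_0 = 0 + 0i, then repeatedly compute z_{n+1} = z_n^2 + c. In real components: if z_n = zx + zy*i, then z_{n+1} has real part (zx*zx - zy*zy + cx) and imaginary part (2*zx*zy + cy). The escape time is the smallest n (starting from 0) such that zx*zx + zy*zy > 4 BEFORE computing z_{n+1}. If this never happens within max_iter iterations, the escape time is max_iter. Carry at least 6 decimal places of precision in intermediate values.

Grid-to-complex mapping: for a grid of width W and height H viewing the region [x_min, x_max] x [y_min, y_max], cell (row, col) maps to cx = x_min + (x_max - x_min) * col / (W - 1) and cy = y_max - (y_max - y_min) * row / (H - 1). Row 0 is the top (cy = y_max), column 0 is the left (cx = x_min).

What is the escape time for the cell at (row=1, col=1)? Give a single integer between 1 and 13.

z_0 = 0 + 0i, c = -1.5360 + 1.2567i
Iter 1: z = -1.5360 + 1.2567i, |z|^2 = 3.9385
Iter 2: z = -0.7559 + -2.6038i, |z|^2 = 7.3513
Escaped at iteration 2

Answer: 2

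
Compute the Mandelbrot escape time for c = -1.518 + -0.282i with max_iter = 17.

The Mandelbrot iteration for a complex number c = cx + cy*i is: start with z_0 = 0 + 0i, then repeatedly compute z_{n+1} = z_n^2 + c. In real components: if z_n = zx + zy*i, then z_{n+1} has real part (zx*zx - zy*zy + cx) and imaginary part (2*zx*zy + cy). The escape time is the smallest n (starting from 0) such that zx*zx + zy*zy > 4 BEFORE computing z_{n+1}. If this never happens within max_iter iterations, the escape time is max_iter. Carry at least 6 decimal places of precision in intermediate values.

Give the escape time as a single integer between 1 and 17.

z_0 = 0 + 0i, c = -1.5180 + -0.2820i
Iter 1: z = -1.5180 + -0.2820i, |z|^2 = 2.3838
Iter 2: z = 0.7068 + 0.5742i, |z|^2 = 0.8292
Iter 3: z = -1.3481 + 0.5296i, |z|^2 = 2.0978
Iter 4: z = 0.0188 + -1.7099i, |z|^2 = 2.9243
Iter 5: z = -4.4416 + -0.3464i, |z|^2 = 19.8475
Escaped at iteration 5

Answer: 5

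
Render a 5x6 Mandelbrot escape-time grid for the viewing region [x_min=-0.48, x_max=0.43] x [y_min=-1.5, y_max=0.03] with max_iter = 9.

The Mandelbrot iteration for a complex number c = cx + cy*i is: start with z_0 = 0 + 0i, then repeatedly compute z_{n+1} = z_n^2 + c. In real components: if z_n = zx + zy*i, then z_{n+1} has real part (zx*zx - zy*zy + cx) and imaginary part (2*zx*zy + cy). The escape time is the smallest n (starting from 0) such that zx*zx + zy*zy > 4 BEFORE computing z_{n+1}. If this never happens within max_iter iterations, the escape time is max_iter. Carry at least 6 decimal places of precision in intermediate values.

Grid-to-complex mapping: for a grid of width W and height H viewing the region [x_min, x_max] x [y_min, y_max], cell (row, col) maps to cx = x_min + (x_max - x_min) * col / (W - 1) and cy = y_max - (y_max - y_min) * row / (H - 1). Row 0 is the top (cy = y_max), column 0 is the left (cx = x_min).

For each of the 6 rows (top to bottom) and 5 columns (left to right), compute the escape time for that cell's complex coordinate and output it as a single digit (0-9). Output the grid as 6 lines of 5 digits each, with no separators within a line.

(row=0, col=0): c = -0.4800 + 0.0300i → escape time 9
(row=0, col=1): c = -0.2525 + 0.0300i → escape time 9
(row=0, col=2): c = -0.0250 + 0.0300i → escape time 9
(row=0, col=3): c = 0.2025 + 0.0300i → escape time 9
(row=0, col=4): c = 0.4300 + 0.0300i → escape time 6
(row=1, col=0): c = -0.4800 + -0.2760i → escape time 9
(row=1, col=1): c = -0.2525 + -0.2760i → escape time 9
(row=1, col=2): c = -0.0250 + -0.2760i → escape time 9
(row=1, col=3): c = 0.2025 + -0.2760i → escape time 9
(row=1, col=4): c = 0.4300 + -0.2760i → escape time 9
(row=2, col=0): c = -0.4800 + -0.5820i → escape time 9
(row=2, col=1): c = -0.2525 + -0.5820i → escape time 9
(row=2, col=2): c = -0.0250 + -0.5820i → escape time 9
(row=2, col=3): c = 0.2025 + -0.5820i → escape time 9
(row=2, col=4): c = 0.4300 + -0.5820i → escape time 6
(row=3, col=0): c = -0.4800 + -0.8880i → escape time 4
(row=3, col=1): c = -0.2525 + -0.8880i → escape time 9
(row=3, col=2): c = -0.0250 + -0.8880i → escape time 9
(row=3, col=3): c = 0.2025 + -0.8880i → escape time 4
(row=3, col=4): c = 0.4300 + -0.8880i → escape time 3
(row=4, col=0): c = -0.4800 + -1.1940i → escape time 3
(row=4, col=1): c = -0.2525 + -1.1940i → escape time 3
(row=4, col=2): c = -0.0250 + -1.1940i → escape time 3
(row=4, col=3): c = 0.2025 + -1.1940i → escape time 2
(row=4, col=4): c = 0.4300 + -1.1940i → escape time 2
(row=5, col=0): c = -0.4800 + -1.5000i → escape time 2
(row=5, col=1): c = -0.2525 + -1.5000i → escape time 2
(row=5, col=2): c = -0.0250 + -1.5000i → escape time 2
(row=5, col=3): c = 0.2025 + -1.5000i → escape time 2
(row=5, col=4): c = 0.4300 + -1.5000i → escape time 2

Answer: 99996
99999
99996
49943
33322
22222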